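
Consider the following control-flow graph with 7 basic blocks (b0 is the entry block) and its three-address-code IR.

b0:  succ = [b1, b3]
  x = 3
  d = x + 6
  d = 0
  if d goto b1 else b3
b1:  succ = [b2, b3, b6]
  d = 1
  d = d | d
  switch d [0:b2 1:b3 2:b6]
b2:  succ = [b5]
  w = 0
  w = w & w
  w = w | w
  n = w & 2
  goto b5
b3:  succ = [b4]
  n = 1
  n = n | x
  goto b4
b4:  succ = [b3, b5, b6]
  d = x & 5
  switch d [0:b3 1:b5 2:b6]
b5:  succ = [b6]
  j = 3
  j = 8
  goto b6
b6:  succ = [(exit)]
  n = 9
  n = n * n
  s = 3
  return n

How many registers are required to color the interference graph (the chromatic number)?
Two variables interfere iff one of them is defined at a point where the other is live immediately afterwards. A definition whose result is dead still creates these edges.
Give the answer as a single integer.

def/use:
  b0: def={d,x} ue=∅
  b1: def={d} ue=∅
  b2: def={n,w} ue=∅
  b3: def={n} ue={x}
  b4: def={d} ue={x}
  b5: def={j} ue=∅
  b6: def={n,s} ue=∅

Live sets:
  b0: in=∅ out={x}
  b1: in={x} out={x}
  b2: in=∅ out=∅
  b3: in={x} out={x}
  b4: in={x} out={x}
  b5: in=∅ out=∅
  b6: in=∅ out=∅

Interfere edges:
  d: {x}
  j: ∅
  n: {s,x}
  s: {n}
  w: ∅
  x: {d,n}

Chromatic number:
  clique {d,x} ⇒ need ≥ 2
  2-colouring: R0={d,j,n,w}  R1={s,x}
  χ = 2

Answer: 2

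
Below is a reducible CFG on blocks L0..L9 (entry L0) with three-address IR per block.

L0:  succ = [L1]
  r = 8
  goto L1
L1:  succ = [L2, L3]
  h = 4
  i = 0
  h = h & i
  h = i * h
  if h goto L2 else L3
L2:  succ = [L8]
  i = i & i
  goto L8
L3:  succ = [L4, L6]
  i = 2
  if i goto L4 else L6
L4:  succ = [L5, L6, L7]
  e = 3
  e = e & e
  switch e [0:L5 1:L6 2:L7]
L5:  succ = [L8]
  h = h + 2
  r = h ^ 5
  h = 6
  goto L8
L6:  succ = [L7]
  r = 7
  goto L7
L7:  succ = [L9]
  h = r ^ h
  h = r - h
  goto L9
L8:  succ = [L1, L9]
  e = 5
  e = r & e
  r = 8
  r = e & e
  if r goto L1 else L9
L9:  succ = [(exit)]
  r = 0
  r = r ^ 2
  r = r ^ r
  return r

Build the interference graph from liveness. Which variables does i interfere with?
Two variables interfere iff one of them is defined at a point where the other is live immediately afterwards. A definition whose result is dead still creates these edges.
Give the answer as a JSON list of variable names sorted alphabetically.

Answer: ["h", "r"]

Derivation:
def/use:
  L0: {r} / ∅
  L1: {h,i} / ∅
  L2: {i} / {i}
  L3: {i} / ∅
  L4: {e} / ∅
  L5: {h,r} / {h}
  L6: {r} / ∅
  L7: {h} / {h,r}
  L8: {e,r} / {r}
  L9: {r} / ∅

Live sets:
  L0 li=∅ lo={r}
  L1 li={r} lo={h,i,r}
  L2 li={i,r} lo={r}
  L3 li={h,r} lo={h,r}
  L4 li={h,r} lo={h,r}
  L5 li={h} lo={r}
  L6 li={h} lo={h,r}
  L7 li={h,r} lo=∅
  L8 li={r} lo={r}
  L9 li=∅ lo=∅

Interfere edges:
  e: {h,r}
  h: {e,i,r}
  i: {h,r}
  r: {e,h,i}

N(i) = ["h", "r"]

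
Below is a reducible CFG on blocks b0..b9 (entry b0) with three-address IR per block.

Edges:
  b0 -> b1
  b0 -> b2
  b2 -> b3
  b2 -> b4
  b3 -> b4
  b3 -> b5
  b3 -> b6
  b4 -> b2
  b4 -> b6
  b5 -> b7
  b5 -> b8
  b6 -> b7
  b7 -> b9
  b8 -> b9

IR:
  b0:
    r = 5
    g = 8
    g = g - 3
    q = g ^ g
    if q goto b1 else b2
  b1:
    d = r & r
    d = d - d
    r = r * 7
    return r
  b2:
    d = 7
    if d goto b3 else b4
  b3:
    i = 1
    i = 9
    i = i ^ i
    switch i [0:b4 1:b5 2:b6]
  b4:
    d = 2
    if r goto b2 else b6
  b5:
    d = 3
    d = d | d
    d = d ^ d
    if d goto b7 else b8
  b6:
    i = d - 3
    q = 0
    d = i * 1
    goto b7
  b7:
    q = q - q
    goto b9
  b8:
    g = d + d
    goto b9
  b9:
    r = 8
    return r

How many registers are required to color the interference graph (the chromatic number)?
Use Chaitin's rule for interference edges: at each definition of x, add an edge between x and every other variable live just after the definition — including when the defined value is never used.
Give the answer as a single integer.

Per-block:
  b0: {g,q,r} / ∅
  b1: {d,r} / {r}
  b2: {d} / ∅
  b3: {i} / ∅
  b4: {d} / {r}
  b5: {d} / ∅
  b6: {d,i,q} / {d}
  b7: {q} / {q}
  b8: {g} / {d}
  b9: {r} / ∅

Liveness:
  b0: in=∅ out={q,r}
  b1: in={r} out=∅
  b2: in={q,r} out={d,q,r}
  b3: in={d,q,r} out={d,q,r}
  b4: in={q,r} out={d,q,r}
  b5: in={q} out={d,q}
  b6: in={d} out={q}
  b7: in={q} out=∅
  b8: in={d} out=∅
  b9: in=∅ out=∅

Interference:
  d — {i,q,r}
  g — {r}
  i — {d,q,r}
  q — {d,i,r}
  r — {d,g,i,q}

Registers:
  {d,i,q,r} pairwise interfere (4-clique) ⇒ χ ≥ 4
  assign d→r1 g→r1 i→r2 q→r3 r→r0 — no edge inside a register ⇒ χ ≤ 4
  χ = 4

Answer: 4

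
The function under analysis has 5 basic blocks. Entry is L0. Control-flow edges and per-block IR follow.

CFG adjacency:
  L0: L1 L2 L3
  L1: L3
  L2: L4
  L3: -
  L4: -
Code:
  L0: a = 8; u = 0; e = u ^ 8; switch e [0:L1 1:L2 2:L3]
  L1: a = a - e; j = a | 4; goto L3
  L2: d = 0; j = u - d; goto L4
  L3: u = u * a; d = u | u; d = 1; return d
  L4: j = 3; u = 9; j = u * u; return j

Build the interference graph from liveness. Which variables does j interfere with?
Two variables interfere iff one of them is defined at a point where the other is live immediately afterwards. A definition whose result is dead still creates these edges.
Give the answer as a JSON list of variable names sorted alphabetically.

Answer: ["a", "u"]

Derivation:
def/use:
  L0: {a,e,u} / ∅
  L1: {a,j} / {a,e}
  L2: {d,j} / {u}
  L3: {d,u} / {a,u}
  L4: {j,u} / ∅

Liveness:
  L0 li=∅ lo={a,e,u}
  L1 li={a,e,u} lo={a,u}
  L2 li={u} lo=∅
  L3 li={a,u} lo=∅
  L4 li=∅ lo=∅

Interference:
  a — {e,j,u}
  d — {u}
  e — {a,u}
  j — {a,u}
  u — {a,d,e,j}

N(j) = ["a", "u"]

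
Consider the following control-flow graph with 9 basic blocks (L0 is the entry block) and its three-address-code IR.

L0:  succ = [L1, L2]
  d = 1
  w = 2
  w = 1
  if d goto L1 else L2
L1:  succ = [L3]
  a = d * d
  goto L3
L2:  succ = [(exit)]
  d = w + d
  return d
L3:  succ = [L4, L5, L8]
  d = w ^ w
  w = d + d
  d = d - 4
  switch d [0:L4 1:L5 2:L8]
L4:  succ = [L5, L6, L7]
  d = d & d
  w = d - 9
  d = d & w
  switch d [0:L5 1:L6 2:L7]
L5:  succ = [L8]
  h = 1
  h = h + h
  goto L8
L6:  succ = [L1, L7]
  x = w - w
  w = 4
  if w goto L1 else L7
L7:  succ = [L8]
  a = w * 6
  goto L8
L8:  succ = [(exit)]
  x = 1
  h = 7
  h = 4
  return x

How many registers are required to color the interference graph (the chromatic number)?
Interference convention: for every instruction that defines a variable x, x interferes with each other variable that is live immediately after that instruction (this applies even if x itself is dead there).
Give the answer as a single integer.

Answer: 2

Analysis:
Block summaries:
  L0: def={d,w} ue=∅
  L1: def={a} ue={d}
  L2: def={d} ue={d,w}
  L3: def={d,w} ue={w}
  L4: def={d,w} ue={d}
  L5: def={h} ue=∅
  L6: def={w,x} ue={w}
  L7: def={a} ue={w}
  L8: def={h,x} ue=∅

Live sets:
  L0: in=∅ out={d,w}
  L1: in={d,w} out={w}
  L2: in={d,w} out=∅
  L3: in={w} out={d}
  L4: in={d} out={d,w}
  L5: in=∅ out=∅
  L6: in={d,w} out={d,w}
  L7: in={w} out=∅
  L8: in=∅ out=∅

Conflict graph:
  a — {w}
  d — {w,x}
  h — {x}
  w — {a,d}
  x — {d,h}

Registers:
  {a,w} pairwise interfere (2-clique) ⇒ χ ≥ 2
  2-colouring: c0={a,d,h}  c1={w,x}
  χ = 2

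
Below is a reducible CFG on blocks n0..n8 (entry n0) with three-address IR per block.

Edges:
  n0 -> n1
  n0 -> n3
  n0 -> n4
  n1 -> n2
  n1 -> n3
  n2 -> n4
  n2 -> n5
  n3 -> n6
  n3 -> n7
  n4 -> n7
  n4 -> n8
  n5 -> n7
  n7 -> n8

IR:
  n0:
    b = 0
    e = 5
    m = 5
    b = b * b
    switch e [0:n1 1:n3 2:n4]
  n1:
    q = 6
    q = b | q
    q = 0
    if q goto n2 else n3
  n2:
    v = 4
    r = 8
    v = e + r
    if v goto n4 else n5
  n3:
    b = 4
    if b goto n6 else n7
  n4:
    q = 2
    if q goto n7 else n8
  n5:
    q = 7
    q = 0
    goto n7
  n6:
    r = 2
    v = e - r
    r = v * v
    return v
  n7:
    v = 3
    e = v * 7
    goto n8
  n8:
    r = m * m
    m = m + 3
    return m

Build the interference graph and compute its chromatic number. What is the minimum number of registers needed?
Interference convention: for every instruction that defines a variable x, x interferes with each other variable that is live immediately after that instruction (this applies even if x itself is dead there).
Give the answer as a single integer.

Per-block:
  n0: def={b,e,m} ue=∅
  n1: def={q} ue={b}
  n2: def={r,v} ue={e}
  n3: def={b} ue=∅
  n4: def={q} ue=∅
  n5: def={q} ue=∅
  n6: def={r,v} ue={e}
  n7: def={e,v} ue=∅
  n8: def={m,r} ue={m}

Backward fixpoint:
  n0 li=∅ lo={b,e,m}
  n1 li={b,e,m} lo={e,m}
  n2 li={e,m} lo={m}
  n3 li={e,m} lo={e,m}
  n4 li={m} lo={m}
  n5 li={m} lo={m}
  n6 li={e} lo=∅
  n7 li={m} lo={m}
  n8 li={m} lo=∅

Interference:
  b — {e,m,q}
  e — {b,m,q,r,v}
  m — {b,e,q,r,v}
  q — {b,e,m}
  r — {e,m,v}
  v — {e,m,r}

Colouring:
  clique {b,e,m,q} ⇒ need ≥ 4
  4-colouring: R0={e}  R1={m}  R2={b,r}  R3={q,v}
  χ = 4

Answer: 4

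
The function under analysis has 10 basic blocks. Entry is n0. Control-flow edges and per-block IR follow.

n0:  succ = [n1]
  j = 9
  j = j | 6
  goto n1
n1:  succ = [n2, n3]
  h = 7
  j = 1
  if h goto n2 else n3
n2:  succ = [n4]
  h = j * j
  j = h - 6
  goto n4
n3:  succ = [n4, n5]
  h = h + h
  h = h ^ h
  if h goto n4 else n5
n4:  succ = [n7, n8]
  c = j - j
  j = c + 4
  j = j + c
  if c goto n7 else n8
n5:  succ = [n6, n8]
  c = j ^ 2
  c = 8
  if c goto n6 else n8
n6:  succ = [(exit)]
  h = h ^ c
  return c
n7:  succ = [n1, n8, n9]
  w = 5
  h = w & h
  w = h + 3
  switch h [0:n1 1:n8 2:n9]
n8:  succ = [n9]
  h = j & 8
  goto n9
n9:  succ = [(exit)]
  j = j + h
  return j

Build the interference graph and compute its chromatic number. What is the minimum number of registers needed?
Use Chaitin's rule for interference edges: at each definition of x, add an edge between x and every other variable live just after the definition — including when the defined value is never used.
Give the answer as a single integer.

Answer: 3

Analysis:
def/use:
  n0: {j} / ∅
  n1: {h,j} / ∅
  n2: {h,j} / {j}
  n3: {h} / {h}
  n4: {c,j} / {j}
  n5: {c} / {j}
  n6: {h} / {c,h}
  n7: {h,w} / {h}
  n8: {h} / {j}
  n9: {j} / {h,j}

Live sets:
  live n0: ∅→∅
  live n1: ∅→{h,j}
  live n2: {j}→{h,j}
  live n3: {h,j}→{h,j}
  live n4: {h,j}→{h,j}
  live n5: {h,j}→{c,h,j}
  live n6: {c,h}→∅
  live n7: {h,j}→{h,j}
  live n8: {j}→{h,j}
  live n9: {h,j}→∅

Interference:
  c↔{h,j}
  h↔{c,j,w}
  j↔{c,h,w}
  w↔{h,j}

Registers:
  {c,h,j} pairwise interfere (3-clique) ⇒ χ ≥ 3
  assign c→r2 h→r0 j→r1 w→r2 — no edge inside a register ⇒ χ ≤ 3
  χ = 3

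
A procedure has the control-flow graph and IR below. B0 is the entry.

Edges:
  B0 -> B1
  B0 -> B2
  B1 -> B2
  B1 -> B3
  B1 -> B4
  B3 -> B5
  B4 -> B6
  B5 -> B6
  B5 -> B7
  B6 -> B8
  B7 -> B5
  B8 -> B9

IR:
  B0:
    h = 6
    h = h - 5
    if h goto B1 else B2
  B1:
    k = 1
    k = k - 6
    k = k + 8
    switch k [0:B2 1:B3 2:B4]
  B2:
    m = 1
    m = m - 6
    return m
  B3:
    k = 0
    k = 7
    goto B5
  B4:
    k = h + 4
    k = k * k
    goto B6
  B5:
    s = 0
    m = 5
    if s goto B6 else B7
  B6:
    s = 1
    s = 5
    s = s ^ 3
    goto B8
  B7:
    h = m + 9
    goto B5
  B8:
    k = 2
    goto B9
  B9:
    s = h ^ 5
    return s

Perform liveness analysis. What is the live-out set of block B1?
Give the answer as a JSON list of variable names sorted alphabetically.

Answer: ["h"]

Analysis:
Block summaries:
  B0 def {h} use ∅
  B1 def {k} use ∅
  B2 def {m} use ∅
  B3 def {k} use ∅
  B4 def {k} use {h}
  B5 def {m,s} use ∅
  B6 def {s} use ∅
  B7 def {h} use {m}
  B8 def {k} use ∅
  B9 def {s} use {h}

Live sets:
  B0 li=∅ lo={h}
  B1 li={h} lo={h}
  B2 li=∅ lo=∅
  B3 li={h} lo={h}
  B4 li={h} lo={h}
  B5 li={h} lo={h,m}
  B6 li={h} lo={h}
  B7 li={m} lo={h}
  B8 li={h} lo={h}
  B9 li={h} lo=∅

live-out(B1) = ["h"]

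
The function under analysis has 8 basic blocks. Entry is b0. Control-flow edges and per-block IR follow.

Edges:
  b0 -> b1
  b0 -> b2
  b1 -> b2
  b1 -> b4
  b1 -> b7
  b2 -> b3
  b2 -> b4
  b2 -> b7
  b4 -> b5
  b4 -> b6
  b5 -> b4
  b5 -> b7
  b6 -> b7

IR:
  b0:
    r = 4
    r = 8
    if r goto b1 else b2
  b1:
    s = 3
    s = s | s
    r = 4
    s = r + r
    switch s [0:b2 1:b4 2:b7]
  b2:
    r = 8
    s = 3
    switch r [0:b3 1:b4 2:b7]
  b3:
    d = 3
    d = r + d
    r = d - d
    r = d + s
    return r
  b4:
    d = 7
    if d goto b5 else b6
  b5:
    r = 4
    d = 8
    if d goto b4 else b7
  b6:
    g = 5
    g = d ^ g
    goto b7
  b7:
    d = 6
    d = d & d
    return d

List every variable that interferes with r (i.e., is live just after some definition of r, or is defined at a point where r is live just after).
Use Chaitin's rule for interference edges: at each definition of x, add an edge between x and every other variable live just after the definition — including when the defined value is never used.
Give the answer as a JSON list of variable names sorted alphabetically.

Per-block:
  b0: {r} / ∅
  b1: {r,s} / ∅
  b2: {r,s} / ∅
  b3: {d,r} / {r,s}
  b4: {d} / ∅
  b5: {d,r} / ∅
  b6: {g} / {d}
  b7: {d} / ∅

Liveness:
  live b0: ∅→∅
  live b1: ∅→∅
  live b2: ∅→{r,s}
  live b3: {r,s}→∅
  live b4: ∅→{d}
  live b5: ∅→∅
  live b6: {d}→∅
  live b7: ∅→∅

Conflict graph:
  d — {g,r,s}
  g — {d}
  r — {d,s}
  s — {d,r}

N(r) = ["d", "s"]

Answer: ["d", "s"]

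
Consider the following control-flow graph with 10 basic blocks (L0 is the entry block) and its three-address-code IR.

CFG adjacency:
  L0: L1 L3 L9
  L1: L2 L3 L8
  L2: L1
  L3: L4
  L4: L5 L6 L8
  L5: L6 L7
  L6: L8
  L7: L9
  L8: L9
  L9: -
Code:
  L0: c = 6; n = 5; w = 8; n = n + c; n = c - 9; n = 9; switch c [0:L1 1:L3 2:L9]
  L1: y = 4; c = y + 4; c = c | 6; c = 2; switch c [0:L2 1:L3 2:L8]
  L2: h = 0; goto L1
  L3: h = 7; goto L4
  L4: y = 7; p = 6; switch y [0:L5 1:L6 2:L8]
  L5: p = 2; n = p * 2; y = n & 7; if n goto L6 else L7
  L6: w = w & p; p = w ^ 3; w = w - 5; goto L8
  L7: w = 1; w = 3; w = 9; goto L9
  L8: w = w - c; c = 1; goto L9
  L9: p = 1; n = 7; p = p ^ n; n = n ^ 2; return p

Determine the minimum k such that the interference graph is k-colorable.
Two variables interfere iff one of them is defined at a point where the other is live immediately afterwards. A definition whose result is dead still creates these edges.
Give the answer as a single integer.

Answer: 5

Working:
Per-block:
  L0: def={c,n,w} ue=∅
  L1: def={c,y} ue=∅
  L2: def={h} ue=∅
  L3: def={h} ue=∅
  L4: def={p,y} ue=∅
  L5: def={n,p,y} ue=∅
  L6: def={p,w} ue={p,w}
  L7: def={w} ue=∅
  L8: def={c,w} ue={c,w}
  L9: def={n,p} ue=∅

Live sets:
  L0 li=∅ lo={c,w}
  L1 li={w} lo={c,w}
  L2 li={w} lo={w}
  L3 li={c,w} lo={c,w}
  L4 li={c,w} lo={c,p,w}
  L5 li={c,w} lo={c,p,w}
  L6 li={c,p,w} lo={c,w}
  L7 li=∅ lo=∅
  L8 li={c,w} lo=∅
  L9 li=∅ lo=∅

Conflict graph:
  c — {h,n,p,w,y}
  h — {c,w}
  n — {c,p,w,y}
  p — {c,n,w,y}
  w — {c,h,n,p,y}
  y — {c,n,p,w}

Registers:
  {c,n,p,w,y} pairwise interfere (5-clique) ⇒ χ ≥ 5
  assign c→R0 h→R2 n→R2 p→R3 w→R1 y→R4 — no edge inside a register ⇒ χ ≤ 5
  χ = 5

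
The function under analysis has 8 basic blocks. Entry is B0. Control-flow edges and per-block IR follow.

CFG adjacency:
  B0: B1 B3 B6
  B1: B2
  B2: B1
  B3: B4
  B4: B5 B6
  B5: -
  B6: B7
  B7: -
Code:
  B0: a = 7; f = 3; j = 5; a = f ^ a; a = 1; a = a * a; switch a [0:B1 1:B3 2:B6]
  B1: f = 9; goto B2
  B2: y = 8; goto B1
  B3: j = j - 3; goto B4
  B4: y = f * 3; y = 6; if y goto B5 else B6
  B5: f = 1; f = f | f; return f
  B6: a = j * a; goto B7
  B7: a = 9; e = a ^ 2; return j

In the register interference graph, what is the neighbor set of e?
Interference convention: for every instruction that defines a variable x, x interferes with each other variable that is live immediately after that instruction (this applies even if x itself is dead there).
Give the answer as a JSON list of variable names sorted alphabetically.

Answer: ["j"]

Analysis:
Block summaries:
  B0: def={a,f,j} ue=∅
  B1: def={f} ue=∅
  B2: def={y} ue=∅
  B3: def={j} ue={j}
  B4: def={y} ue={f}
  B5: def={f} ue=∅
  B6: def={a} ue={a,j}
  B7: def={a,e} ue={j}

Liveness:
  B0 li=∅ lo={a,f,j}
  B1 li=∅ lo=∅
  B2 li=∅ lo=∅
  B3 li={a,f,j} lo={a,f,j}
  B4 li={a,f,j} lo={a,j}
  B5 li=∅ lo=∅
  B6 li={a,j} lo={j}
  B7 li={j} lo=∅

Conflict graph:
  a: {f,j,y}
  e: {j}
  f: {a,j}
  j: {a,e,f,y}
  y: {a,j}

N(e) = ["j"]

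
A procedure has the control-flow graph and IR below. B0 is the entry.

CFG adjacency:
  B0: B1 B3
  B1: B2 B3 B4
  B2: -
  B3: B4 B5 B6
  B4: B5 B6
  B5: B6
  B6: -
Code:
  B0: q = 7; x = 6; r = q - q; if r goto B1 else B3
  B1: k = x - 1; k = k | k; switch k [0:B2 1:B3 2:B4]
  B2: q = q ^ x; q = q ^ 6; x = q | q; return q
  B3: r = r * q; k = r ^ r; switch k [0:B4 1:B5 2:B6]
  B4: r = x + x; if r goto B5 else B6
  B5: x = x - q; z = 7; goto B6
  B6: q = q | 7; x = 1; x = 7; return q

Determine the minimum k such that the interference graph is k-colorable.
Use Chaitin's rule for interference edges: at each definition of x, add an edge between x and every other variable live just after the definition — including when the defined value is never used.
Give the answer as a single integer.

Answer: 4

Derivation:
Per-block:
  B0: def={q,r,x} ue=∅
  B1: def={k} ue={x}
  B2: def={q,x} ue={q,x}
  B3: def={k,r} ue={q,r}
  B4: def={r} ue={x}
  B5: def={x,z} ue={q,x}
  B6: def={q,x} ue={q}

Liveness:
  B0 li=∅ lo={q,r,x}
  B1 li={q,r,x} lo={q,r,x}
  B2 li={q,x} lo=∅
  B3 li={q,r,x} lo={q,x}
  B4 li={q,x} lo={q,x}
  B5 li={q,x} lo={q}
  B6 li={q} lo=∅

Interfere edges:
  k↔{q,r,x}
  q↔{k,r,x,z}
  r↔{k,q,x}
  x↔{k,q,r}
  z↔{q}

Chromatic number:
  clique {k,q,r,x} ⇒ need ≥ 4
  4-colouring: c0={q}  c1={k,z}  c2={r}  c3={x}
  χ = 4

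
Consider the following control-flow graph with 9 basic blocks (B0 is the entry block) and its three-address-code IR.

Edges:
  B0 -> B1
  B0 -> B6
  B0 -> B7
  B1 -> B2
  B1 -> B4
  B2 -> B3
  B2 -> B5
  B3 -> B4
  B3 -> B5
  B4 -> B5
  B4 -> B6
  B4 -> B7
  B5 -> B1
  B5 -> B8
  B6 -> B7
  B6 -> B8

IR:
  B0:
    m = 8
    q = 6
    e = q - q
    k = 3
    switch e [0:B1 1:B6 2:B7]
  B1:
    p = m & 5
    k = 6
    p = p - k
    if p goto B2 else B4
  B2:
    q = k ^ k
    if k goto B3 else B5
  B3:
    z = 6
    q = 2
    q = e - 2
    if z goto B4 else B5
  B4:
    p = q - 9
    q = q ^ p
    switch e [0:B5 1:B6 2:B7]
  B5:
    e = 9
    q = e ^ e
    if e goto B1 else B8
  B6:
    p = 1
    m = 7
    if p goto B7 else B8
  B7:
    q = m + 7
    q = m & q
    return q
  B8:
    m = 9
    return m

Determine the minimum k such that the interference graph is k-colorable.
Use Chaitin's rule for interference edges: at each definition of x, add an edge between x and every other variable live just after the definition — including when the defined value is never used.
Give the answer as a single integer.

def/use:
  B0: def={e,k,m,q} ue=∅
  B1: def={k,p} ue={m}
  B2: def={q} ue={k}
  B3: def={q,z} ue={e}
  B4: def={p,q} ue={e,q}
  B5: def={e,q} ue=∅
  B6: def={m,p} ue=∅
  B7: def={q} ue={m}
  B8: def={m} ue=∅

Backward fixpoint:
  B0 li=∅ lo={e,m,q}
  B1 li={e,m,q} lo={e,k,m,q}
  B2 li={e,k,m} lo={e,m}
  B3 li={e,m} lo={e,m,q}
  B4 li={e,m,q} lo={m}
  B5 li={m} lo={e,m,q}
  B6 li=∅ lo={m}
  B7 li={m} lo=∅
  B8 li=∅ lo=∅

Conflict graph:
  e: {k,m,p,q,z}
  k: {e,m,p,q}
  m: {e,k,p,q,z}
  p: {e,k,m,q}
  q: {e,k,m,p,z}
  z: {e,m,q}

Colouring:
  {e,k,m,p,q} pairwise interfere (5-clique) ⇒ χ ≥ 5
  assign e→c0 k→c3 m→c1 p→c4 q→c2 z→c3 — no edge inside a register ⇒ χ ≤ 5
  χ = 5

Answer: 5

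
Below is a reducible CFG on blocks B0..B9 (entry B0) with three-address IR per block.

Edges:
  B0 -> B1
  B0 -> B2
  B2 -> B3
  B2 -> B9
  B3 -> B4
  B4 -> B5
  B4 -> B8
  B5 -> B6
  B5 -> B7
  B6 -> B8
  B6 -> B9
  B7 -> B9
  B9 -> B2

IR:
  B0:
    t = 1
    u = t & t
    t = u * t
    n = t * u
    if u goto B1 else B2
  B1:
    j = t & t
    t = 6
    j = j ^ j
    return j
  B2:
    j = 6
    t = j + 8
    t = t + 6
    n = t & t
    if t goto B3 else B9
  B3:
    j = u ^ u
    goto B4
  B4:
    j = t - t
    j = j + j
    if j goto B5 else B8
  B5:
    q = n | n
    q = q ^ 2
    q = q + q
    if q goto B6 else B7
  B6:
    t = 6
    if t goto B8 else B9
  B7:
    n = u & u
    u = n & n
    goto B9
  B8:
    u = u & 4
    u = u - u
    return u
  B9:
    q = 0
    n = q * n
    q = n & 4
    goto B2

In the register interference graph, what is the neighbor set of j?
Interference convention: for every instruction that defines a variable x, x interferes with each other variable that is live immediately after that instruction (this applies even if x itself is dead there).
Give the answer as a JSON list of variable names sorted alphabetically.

Block summaries:
  B0: def={n,t,u} ue=∅
  B1: def={j,t} ue={t}
  B2: def={j,n,t} ue=∅
  B3: def={j} ue={u}
  B4: def={j} ue={t}
  B5: def={q} ue={n}
  B6: def={t} ue=∅
  B7: def={n,u} ue={u}
  B8: def={u} ue={u}
  B9: def={n,q} ue={n}

Backward fixpoint:
  B0 li=∅ lo={t,u}
  B1 li={t} lo=∅
  B2 li={u} lo={n,t,u}
  B3 li={n,t,u} lo={n,t,u}
  B4 li={n,t,u} lo={n,u}
  B5 li={n,u} lo={n,u}
  B6 li={n,u} lo={n,u}
  B7 li={u} lo={n,u}
  B8 li={u} lo=∅
  B9 li={n,u} lo={u}

Interference:
  j↔{n,t,u}
  n↔{j,q,t,u}
  q↔{n,u}
  t↔{j,n,u}
  u↔{j,n,q,t}

N(j) = ["n", "t", "u"]

Answer: ["n", "t", "u"]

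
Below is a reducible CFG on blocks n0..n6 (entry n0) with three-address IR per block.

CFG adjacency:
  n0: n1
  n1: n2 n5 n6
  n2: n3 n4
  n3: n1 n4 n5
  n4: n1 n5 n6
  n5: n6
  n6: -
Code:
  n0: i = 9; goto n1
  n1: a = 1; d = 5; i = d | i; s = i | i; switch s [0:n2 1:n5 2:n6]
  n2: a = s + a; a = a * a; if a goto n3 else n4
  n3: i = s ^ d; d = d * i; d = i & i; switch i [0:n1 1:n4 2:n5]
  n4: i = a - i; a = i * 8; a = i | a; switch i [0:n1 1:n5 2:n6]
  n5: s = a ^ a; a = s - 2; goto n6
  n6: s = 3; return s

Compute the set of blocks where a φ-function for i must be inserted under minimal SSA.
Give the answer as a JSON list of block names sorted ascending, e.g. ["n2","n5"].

idom tree: n1←n0 n2←n1 n3←n2 n4←n2 n5←n1 n6←n1
Dom at joins:
  n1: preds {n0,n3,n4}: {n0} ∩ {n0,n1,n2,n3} ∩ {n0,n1,n2,n4} = {n0}; idom=n0
  n4: preds {n2,n3}: {n0,n1,n2} ∩ {n0,n1,n2,n3} = {n0,n1,n2}; idom=n2
  n5: preds {n1,n3,n4}: {n0,n1} ∩ {n0,n1,n2,n3} ∩ {n0,n1,n2,n4} = {n0,n1}; idom=n1
  n6: preds {n1,n4,n5}: {n0,n1} ∩ {n0,n1,n2,n4} ∩ {n0,n1,n5} = {n0,n1}; idom=n1

DF derivation:
  join n1 pred n0: · stop@n0
  join n1 pred n3: n3→n2→n1 stop@n0
  join n1 pred n4: n4→n2→n1 stop@n0
  join n4 pred n2: · stop@n2
  join n4 pred n3: n3 stop@n2
  join n5 pred n1: · stop@n1
  join n5 pred n3: n3→n2 stop@n1
  join n5 pred n4: n4→n2 stop@n1
  join n6 pred n1: · stop@n1
  join n6 pred n4: n4→n2 stop@n1
  join n6 pred n5: n5 stop@n1
  DF(n0)=∅
  DF(n1)={n1}
  DF(n2)={n1,n5,n6}
  DF(n3)={n1,n4,n5}
  DF(n4)={n1,n5,n6}
  DF(n5)={n6}
  DF(n6)=∅

φ for i: defs {n0,n1,n3,n4}
  DF⁺ = {n1,n4,n5,n6}

Answer: ["n1", "n4", "n5", "n6"]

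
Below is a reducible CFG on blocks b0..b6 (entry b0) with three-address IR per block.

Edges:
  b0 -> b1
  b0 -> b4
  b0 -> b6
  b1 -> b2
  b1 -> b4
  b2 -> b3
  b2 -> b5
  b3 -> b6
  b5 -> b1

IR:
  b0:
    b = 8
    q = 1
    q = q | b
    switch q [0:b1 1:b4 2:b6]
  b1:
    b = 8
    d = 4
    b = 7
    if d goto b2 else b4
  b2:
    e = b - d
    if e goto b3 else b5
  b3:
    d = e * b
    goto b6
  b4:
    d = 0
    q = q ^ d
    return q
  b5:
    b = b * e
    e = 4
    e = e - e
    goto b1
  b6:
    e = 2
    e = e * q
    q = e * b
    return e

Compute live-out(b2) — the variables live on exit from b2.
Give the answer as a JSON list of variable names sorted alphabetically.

Answer: ["b", "e", "q"]

Analysis:
Block summaries:
  b0 def {b,q} use ∅
  b1 def {b,d} use ∅
  b2 def {e} use {b,d}
  b3 def {d} use {b,e}
  b4 def {d,q} use {q}
  b5 def {b,e} use {b,e}
  b6 def {e,q} use {b,q}

Liveness:
  b0 li=∅ lo={b,q}
  b1 li={q} lo={b,d,q}
  b2 li={b,d,q} lo={b,e,q}
  b3 li={b,e,q} lo={b,q}
  b4 li={q} lo=∅
  b5 li={b,e,q} lo={q}
  b6 li={b,q} lo=∅

live-out(b2) = ["b", "e", "q"]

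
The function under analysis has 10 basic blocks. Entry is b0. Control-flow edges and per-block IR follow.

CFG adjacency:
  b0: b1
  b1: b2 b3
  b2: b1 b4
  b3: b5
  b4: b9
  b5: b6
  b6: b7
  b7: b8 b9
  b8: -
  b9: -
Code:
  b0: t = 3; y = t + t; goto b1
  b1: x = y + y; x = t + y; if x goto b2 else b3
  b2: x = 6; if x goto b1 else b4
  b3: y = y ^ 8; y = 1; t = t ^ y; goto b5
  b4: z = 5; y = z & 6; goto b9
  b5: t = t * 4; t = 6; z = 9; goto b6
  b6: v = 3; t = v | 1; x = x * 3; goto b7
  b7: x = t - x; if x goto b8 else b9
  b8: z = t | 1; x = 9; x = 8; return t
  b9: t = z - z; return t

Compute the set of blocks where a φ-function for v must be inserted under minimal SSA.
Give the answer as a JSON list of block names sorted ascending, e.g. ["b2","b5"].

idom tree: b1←b0 b2←b1 b3←b1 b4←b2 b5←b3 b6←b5 b7←b6 b8←b7 b9←b1
Join-block Dom:
  b1: preds {b0,b2}: {b0} ∩ {b0,b1,b2} = {b0}; idom=b0
  b9: preds {b4,b7}: {b0,b1,b2,b4} ∩ {b0,b1,b3,b5,b6,b7} = {b0,b1}; idom=b1

DF derivation:
  join b1 pred b0: · stop@b0
  join b1 pred b2: b2→b1 stop@b0
  join b9 pred b4: b4→b2 stop@b1
  join b9 pred b7: b7→b6→b5→b3 stop@b1
  DF(b0)=∅
  DF(b1)={b1}
  DF(b2)={b1,b9}
  DF(b3)={b9}
  DF(b4)={b9}
  DF(b5)={b9}
  DF(b6)={b9}
  DF(b7)={b9}
  DF(b8)=∅
  DF(b9)=∅

φ for v: defs {b6}
  DF⁺ = {b9}

Answer: ["b9"]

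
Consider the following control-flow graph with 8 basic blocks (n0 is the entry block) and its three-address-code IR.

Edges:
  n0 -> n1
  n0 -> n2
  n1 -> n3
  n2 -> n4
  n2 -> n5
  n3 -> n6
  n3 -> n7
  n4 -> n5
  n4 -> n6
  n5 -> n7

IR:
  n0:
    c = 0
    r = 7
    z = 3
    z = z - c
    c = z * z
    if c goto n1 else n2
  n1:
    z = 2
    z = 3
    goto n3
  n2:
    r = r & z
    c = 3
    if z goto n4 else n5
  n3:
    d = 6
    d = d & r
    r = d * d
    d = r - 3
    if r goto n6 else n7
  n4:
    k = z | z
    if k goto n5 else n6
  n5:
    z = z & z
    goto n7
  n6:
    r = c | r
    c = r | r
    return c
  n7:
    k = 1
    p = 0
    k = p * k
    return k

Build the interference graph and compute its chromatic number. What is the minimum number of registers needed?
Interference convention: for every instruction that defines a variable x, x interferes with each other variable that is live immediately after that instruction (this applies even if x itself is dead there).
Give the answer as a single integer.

def/use:
  n0: {c,r,z} / ∅
  n1: {z} / ∅
  n2: {c,r} / {r,z}
  n3: {d,r} / {r}
  n4: {k} / {z}
  n5: {z} / {z}
  n6: {c,r} / {c,r}
  n7: {k,p} / ∅

Liveness:
  n0 li=∅ lo={c,r,z}
  n1 li={c,r} lo={c,r}
  n2 li={r,z} lo={c,r,z}
  n3 li={c,r} lo={c,r}
  n4 li={c,r,z} lo={c,r,z}
  n5 li={z} lo=∅
  n6 li={c,r} lo=∅
  n7 li=∅ lo=∅

Interference:
  c — {d,k,r,z}
  d — {c,r}
  k — {c,p,r,z}
  p — {k}
  r — {c,d,k,z}
  z — {c,k,r}

Registers:
  {c,k,r,z} pairwise interfere (4-clique) ⇒ χ ≥ 4
  4-colouring: R0={c,p}  R1={d,k}  R2={r}  R3={z}
  χ = 4

Answer: 4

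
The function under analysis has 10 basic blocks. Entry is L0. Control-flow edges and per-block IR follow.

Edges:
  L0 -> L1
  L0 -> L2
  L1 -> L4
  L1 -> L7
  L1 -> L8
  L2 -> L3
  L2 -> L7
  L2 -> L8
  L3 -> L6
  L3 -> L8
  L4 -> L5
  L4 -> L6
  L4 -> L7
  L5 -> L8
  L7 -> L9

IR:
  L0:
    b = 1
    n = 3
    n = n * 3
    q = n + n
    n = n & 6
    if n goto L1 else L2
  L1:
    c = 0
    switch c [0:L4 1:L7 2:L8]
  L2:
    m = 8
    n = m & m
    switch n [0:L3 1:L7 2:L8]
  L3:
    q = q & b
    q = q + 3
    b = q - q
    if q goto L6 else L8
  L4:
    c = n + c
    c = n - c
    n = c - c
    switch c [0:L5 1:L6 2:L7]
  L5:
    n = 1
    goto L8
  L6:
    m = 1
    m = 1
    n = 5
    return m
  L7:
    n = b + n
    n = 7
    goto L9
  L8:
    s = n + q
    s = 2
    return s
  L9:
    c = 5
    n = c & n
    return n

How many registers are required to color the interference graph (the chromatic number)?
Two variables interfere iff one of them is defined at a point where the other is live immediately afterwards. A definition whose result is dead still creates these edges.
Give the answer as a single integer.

Answer: 4

Working:
Block summaries:
  L0 def {b,n,q} use ∅
  L1 def {c} use ∅
  L2 def {m,n} use ∅
  L3 def {b,q} use {b,q}
  L4 def {c,n} use {c,n}
  L5 def {n} use ∅
  L6 def {m,n} use ∅
  L7 def {n} use {b,n}
  L8 def {s} use {n,q}
  L9 def {c,n} use {n}

Live sets:
  live L0: ∅→{b,n,q}
  live L1: {b,n,q}→{b,c,n,q}
  live L2: {b,q}→{b,n,q}
  live L3: {b,n,q}→{n,q}
  live L4: {b,c,n,q}→{b,n,q}
  live L5: {q}→{n,q}
  live L6: ∅→∅
  live L7: {b,n}→{n}
  live L8: {n,q}→∅
  live L9: {n}→∅

Interfere edges:
  b: {c,m,n,q}
  c: {b,n,q}
  m: {b,n,q}
  n: {b,c,m,q}
  q: {b,c,m,n}
  s: ∅

Chromatic number:
  clique {b,c,n,q} ⇒ need ≥ 4
  4-colouring: c0={b,s}  c1={n}  c2={q}  c3={c,m}
  χ = 4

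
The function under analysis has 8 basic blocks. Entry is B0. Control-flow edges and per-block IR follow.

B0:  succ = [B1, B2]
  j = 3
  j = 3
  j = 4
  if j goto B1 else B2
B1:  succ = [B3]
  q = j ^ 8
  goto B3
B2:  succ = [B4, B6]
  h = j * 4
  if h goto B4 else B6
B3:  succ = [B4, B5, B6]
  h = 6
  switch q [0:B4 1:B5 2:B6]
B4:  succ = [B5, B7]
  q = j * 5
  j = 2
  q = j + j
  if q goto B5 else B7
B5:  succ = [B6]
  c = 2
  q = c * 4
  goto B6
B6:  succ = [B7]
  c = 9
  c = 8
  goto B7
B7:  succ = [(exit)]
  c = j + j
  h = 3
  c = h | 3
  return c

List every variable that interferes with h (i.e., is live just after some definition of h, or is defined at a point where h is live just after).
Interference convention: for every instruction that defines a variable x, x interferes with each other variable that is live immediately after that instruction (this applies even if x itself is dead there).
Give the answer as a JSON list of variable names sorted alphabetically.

Answer: ["j", "q"]

Analysis:
Block summaries:
  B0: {j} / ∅
  B1: {q} / {j}
  B2: {h} / {j}
  B3: {h} / {q}
  B4: {j,q} / {j}
  B5: {c,q} / ∅
  B6: {c} / ∅
  B7: {c,h} / {j}

Live sets:
  B0 li=∅ lo={j}
  B1 li={j} lo={j,q}
  B2 li={j} lo={j}
  B3 li={j,q} lo={j}
  B4 li={j} lo={j}
  B5 li={j} lo={j}
  B6 li={j} lo={j}
  B7 li={j} lo=∅

Conflict graph:
  c: {j}
  h: {j,q}
  j: {c,h,q}
  q: {h,j}

N(h) = ["j", "q"]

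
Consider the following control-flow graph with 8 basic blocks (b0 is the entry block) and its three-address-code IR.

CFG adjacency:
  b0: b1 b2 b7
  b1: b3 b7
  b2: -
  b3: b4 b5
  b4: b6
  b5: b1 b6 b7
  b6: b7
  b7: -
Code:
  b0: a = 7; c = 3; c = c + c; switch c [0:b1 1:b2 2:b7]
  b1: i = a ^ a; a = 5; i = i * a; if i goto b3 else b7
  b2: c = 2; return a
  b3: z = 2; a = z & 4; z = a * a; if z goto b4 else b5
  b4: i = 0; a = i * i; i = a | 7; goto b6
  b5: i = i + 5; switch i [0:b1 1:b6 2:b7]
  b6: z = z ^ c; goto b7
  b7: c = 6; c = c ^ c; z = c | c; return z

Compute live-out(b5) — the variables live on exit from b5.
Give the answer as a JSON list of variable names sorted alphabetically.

Answer: ["a", "c", "z"]

Analysis:
def/use:
  b0 def {a,c} use ∅
  b1 def {a,i} use {a}
  b2 def {c} use {a}
  b3 def {a,z} use ∅
  b4 def {a,i} use ∅
  b5 def {i} use {i}
  b6 def {z} use {c,z}
  b7 def {c,z} use ∅

Live sets:
  b0 li=∅ lo={a,c}
  b1 li={a,c} lo={c,i}
  b2 li={a} lo=∅
  b3 li={c,i} lo={a,c,i,z}
  b4 li={c,z} lo={c,z}
  b5 li={a,c,i,z} lo={a,c,z}
  b6 li={c,z} lo=∅
  b7 li=∅ lo=∅

live-out(b5) = ["a", "c", "z"]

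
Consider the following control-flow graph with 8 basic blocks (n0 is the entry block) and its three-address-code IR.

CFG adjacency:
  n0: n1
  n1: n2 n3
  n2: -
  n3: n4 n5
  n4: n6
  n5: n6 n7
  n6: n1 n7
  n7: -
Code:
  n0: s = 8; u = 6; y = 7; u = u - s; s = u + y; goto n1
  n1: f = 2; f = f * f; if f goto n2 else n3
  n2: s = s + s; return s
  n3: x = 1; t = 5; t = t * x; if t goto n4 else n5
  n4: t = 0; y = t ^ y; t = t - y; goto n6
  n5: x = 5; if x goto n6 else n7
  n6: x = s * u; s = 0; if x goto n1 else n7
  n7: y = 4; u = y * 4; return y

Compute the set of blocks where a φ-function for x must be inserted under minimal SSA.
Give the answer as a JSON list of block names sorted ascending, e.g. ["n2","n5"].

Answer: ["n1", "n6", "n7"]

Working:
idom tree: n1←n0 n2←n1 n3←n1 n4←n3 n5←n3 n6←n3 n7←n3
Dom∩ at merges:
  n1: preds {n0,n6}: {n0} ∩ {n0,n1,n3,n6} = {n0}; idom=n0
  n6: preds {n4,n5}: {n0,n1,n3,n4} ∩ {n0,n1,n3,n5} = {n0,n1,n3}; idom=n3
  n7: preds {n5,n6}: {n0,n1,n3,n5} ∩ {n0,n1,n3,n6} = {n0,n1,n3}; idom=n3

DF walk-up:
  n1←n0: walk · to n0
  n1←n6: walk n6→n3→n1 to n0
  n6←n4: walk n4 to n3
  n6←n5: walk n5 to n3
  n7←n5: walk n5 to n3
  n7←n6: walk n6 to n3
  n0 → ∅
  n1 → {n1}
  n2 → ∅
  n3 → {n1}
  n4 → {n6}
  n5 → {n6,n7}
  n6 → {n1,n7}
  n7 → ∅

φ for x: defs {n3,n5,n6}
  DF⁺ = {n1,n6,n7}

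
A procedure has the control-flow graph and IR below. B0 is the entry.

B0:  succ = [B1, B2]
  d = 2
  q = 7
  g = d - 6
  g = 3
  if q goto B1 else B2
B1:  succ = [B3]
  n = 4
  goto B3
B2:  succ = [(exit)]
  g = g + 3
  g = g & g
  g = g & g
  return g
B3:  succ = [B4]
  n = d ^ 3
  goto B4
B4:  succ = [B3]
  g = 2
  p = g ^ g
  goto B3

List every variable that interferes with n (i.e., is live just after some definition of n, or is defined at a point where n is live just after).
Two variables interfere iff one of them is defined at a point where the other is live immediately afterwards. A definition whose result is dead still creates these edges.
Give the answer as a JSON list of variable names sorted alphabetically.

Block summaries:
  B0: {d,g,q} / ∅
  B1: {n} / ∅
  B2: {g} / {g}
  B3: {n} / {d}
  B4: {g,p} / ∅

Backward fixpoint:
  B0 li=∅ lo={d,g}
  B1 li={d} lo={d}
  B2 li={g} lo=∅
  B3 li={d} lo={d}
  B4 li={d} lo={d}

Conflict graph:
  d↔{g,n,p,q}
  g↔{d,q}
  n↔{d}
  p↔{d}
  q↔{d,g}

N(n) = ["d"]

Answer: ["d"]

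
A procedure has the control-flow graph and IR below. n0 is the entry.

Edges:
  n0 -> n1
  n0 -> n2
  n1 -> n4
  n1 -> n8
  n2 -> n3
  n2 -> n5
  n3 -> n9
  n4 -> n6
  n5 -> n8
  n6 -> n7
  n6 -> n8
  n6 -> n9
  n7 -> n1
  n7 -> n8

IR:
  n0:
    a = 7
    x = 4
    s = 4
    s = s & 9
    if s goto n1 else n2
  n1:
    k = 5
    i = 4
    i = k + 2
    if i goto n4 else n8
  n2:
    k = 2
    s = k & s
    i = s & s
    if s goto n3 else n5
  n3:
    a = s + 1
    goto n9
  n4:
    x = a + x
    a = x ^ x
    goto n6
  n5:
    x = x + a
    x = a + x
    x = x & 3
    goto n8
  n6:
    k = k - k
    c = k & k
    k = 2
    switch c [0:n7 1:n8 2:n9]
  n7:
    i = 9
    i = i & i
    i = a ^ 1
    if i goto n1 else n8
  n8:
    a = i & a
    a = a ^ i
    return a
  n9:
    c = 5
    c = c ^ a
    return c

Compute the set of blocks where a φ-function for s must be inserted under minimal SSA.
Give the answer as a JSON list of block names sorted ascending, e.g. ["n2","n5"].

Answer: ["n8", "n9"]

Derivation:
idom tree: n1←n0 n2←n0 n3←n2 n4←n1 n5←n2 n6←n4 n7←n6 n8←n0 n9←n0
Join-block Dom:
  n1: preds {n0,n7}: {n0} ∩ {n0,n1,n4,n6,n7} = {n0}; idom=n0
  n8: preds {n1,n5,n6,n7}: {n0,n1} ∩ {n0,n2,n5} ∩ {n0,n1,n4,n6} ∩ {n0,n1,n4,n6,n7} = {n0}; idom=n0
  n9: preds {n3,n6}: {n0,n2,n3} ∩ {n0,n1,n4,n6} = {n0}; idom=n0

Frontier:
  join n1 pred n0: · stop@n0
  join n1 pred n7: n7→n6→n4→n1 stop@n0
  join n8 pred n1: n1 stop@n0
  join n8 pred n5: n5→n2 stop@n0
  join n8 pred n6: n6→n4→n1 stop@n0
  join n8 pred n7: n7→n6→n4→n1 stop@n0
  join n9 pred n3: n3→n2 stop@n0
  join n9 pred n6: n6→n4→n1 stop@n0
  n0 → ∅
  n1 → {n1,n8,n9}
  n2 → {n8,n9}
  n3 → {n9}
  n4 → {n1,n8,n9}
  n5 → {n8}
  n6 → {n1,n8,n9}
  n7 → {n1,n8}
  n8 → ∅
  n9 → ∅

φ for s: defs {n0,n2}
  DF⁺ = {n8,n9}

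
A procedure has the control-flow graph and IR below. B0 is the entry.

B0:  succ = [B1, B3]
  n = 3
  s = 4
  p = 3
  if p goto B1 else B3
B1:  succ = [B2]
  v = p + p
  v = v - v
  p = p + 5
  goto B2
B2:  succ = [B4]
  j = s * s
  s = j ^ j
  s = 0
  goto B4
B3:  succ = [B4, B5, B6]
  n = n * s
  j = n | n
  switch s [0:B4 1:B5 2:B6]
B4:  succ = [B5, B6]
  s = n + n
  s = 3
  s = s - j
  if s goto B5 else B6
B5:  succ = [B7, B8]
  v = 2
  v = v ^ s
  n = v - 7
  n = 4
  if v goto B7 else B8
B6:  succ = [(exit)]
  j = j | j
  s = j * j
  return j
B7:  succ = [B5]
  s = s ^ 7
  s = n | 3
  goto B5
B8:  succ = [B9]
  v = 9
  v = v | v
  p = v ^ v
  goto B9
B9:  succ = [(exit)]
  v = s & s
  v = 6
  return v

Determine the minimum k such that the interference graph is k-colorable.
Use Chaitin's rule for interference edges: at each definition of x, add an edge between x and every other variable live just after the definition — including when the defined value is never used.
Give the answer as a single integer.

Block summaries:
  B0 def {n,p,s} use ∅
  B1 def {p,v} use {p}
  B2 def {j,s} use {s}
  B3 def {j,n} use {n,s}
  B4 def {s} use {j,n}
  B5 def {n,v} use {s}
  B6 def {j,s} use {j}
  B7 def {s} use {n,s}
  B8 def {p,v} use ∅
  B9 def {v} use {s}

Backward fixpoint:
  live B0: ∅→{n,p,s}
  live B1: {n,p,s}→{n,s}
  live B2: {n,s}→{j,n}
  live B3: {n,s}→{j,n,s}
  live B4: {j,n}→{j,s}
  live B5: {s}→{n,s}
  live B6: {j}→∅
  live B7: {n,s}→{s}
  live B8: {s}→{s}
  live B9: {s}→∅

Interfere edges:
  j: {n,s}
  n: {j,p,s,v}
  p: {n,s,v}
  s: {j,n,p,v}
  v: {n,p,s}

Registers:
  lower bound: {n,p,s,v} mutually conflict ⇒ χ ≥ 4
  assign j→c2 n→c0 p→c2 s→c1 v→c3 — no edge inside a register ⇒ χ ≤ 4
  χ = 4

Answer: 4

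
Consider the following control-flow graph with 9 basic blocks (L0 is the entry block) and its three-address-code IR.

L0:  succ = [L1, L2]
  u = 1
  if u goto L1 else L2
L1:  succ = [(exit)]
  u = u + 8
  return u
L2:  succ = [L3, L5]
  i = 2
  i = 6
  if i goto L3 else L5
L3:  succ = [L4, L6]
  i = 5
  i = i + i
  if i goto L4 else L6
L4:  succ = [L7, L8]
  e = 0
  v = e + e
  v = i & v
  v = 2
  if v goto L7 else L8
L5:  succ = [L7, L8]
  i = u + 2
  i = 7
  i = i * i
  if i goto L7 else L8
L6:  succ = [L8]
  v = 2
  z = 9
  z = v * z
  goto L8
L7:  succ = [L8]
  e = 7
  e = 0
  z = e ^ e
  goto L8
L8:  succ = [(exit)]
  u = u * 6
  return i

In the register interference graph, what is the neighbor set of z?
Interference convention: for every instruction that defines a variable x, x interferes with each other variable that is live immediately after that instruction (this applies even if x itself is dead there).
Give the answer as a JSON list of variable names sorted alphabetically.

Answer: ["i", "u", "v"]

Working:
Block summaries:
  L0 def {u} use ∅
  L1 def {u} use {u}
  L2 def {i} use ∅
  L3 def {i} use ∅
  L4 def {e,v} use {i}
  L5 def {i} use {u}
  L6 def {v,z} use ∅
  L7 def {e,z} use ∅
  L8 def {u} use {i,u}

Backward fixpoint:
  live L0: ∅→{u}
  live L1: {u}→∅
  live L2: {u}→{u}
  live L3: {u}→{i,u}
  live L4: {i,u}→{i,u}
  live L5: {u}→{i,u}
  live L6: {i,u}→{i,u}
  live L7: {i,u}→{i,u}
  live L8: {i,u}→∅

Interference:
  e↔{i,u}
  i↔{e,u,v,z}
  u↔{e,i,v,z}
  v↔{i,u,z}
  z↔{i,u,v}

N(z) = ["i", "u", "v"]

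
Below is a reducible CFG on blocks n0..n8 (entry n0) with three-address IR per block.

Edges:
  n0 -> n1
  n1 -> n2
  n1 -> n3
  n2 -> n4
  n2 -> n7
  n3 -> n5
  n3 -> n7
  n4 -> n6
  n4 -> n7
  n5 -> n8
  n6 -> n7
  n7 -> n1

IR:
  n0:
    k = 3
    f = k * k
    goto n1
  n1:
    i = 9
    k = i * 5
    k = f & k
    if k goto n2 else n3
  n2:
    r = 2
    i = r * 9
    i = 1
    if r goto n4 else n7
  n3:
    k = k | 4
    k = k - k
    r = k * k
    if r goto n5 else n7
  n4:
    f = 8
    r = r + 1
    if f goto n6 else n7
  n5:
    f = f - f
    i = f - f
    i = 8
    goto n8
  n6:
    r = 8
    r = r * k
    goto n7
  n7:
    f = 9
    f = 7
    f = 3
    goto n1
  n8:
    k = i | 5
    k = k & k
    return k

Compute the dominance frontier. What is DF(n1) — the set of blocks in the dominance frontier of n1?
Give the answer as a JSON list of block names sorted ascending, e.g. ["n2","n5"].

Answer: ["n1"]

Derivation:
idom tree: n1←n0 n2←n1 n3←n1 n4←n2 n5←n3 n6←n4 n7←n1 n8←n5
Dom∩ at merges:
  n1: preds {n0,n7}: {n0} ∩ {n0,n1,n7} = {n0}; idom=n0
  n7: preds {n2,n3,n4,n6}: {n0,n1,n2} ∩ {n0,n1,n3} ∩ {n0,n1,n2,n4} ∩ {n0,n1,n2,n4,n6} = {n0,n1}; idom=n1

Frontier:
  n1←n0: walk · to n0
  n1←n7: walk n7→n1 to n0
  n7←n2: walk n2 to n1
  n7←n3: walk n3 to n1
  n7←n4: walk n4→n2 to n1
  n7←n6: walk n6→n4→n2 to n1
  DF(n0)=∅
  DF(n1)={n1}
  DF(n2)={n7}
  DF(n3)={n7}
  DF(n4)={n7}
  DF(n5)=∅
  DF(n6)={n7}
  DF(n7)={n1}
  DF(n8)=∅

DF(n1) = ["n1"]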